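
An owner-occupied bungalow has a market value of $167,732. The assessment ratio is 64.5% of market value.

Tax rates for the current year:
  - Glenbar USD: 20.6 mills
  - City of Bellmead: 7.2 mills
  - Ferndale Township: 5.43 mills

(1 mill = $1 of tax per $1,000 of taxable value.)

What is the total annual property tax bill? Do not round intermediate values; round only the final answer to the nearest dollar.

$3,595

Assessed value = $167,732 × 0.645 = $108,187.14
Glenbar USD: $108,187.14 × 0.0206 = $2,228.655084
City of Bellmead: $108,187.14 × 0.0072 = $778.947408
Ferndale Township: $108,187.14 × 0.00543 = $587.4561702
Total = $2,228.655084 + $778.947408 + $587.4561702 = $3,595.0586622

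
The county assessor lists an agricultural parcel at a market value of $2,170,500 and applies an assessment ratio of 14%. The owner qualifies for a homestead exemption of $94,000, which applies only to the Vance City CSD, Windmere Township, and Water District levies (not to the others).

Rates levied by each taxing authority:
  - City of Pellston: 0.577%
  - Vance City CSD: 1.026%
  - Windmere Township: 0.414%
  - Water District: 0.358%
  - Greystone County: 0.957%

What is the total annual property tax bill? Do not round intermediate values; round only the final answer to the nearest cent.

Assessed value = $2,170,500 × 0.14 = $303,870
City of Pellston: $303,870 × 0.00577 = $1,753.3299
Vance City CSD: ($303,870 − $94,000) × 0.01026 = $209,870 × 0.01026 = $2,153.2662
Windmere Township: ($303,870 − $94,000) × 0.00414 = $209,870 × 0.00414 = $868.8618
Water District: ($303,870 − $94,000) × 0.00358 = $209,870 × 0.00358 = $751.3346
Greystone County: $303,870 × 0.00957 = $2,908.0359
Total = $8,434.8284

$8,434.83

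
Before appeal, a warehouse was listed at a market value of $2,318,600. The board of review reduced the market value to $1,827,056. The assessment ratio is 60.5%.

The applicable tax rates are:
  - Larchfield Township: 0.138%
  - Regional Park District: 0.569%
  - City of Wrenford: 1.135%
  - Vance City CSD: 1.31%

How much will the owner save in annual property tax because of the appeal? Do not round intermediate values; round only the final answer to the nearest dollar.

$9,374

Old assessed value = $2,318,600 × 0.605 = $1,402,753
New assessed value = $1,827,056 × 0.605 = $1,105,368.88
Combined rate = 0.00138 + 0.00569 + 0.01135 + 0.0131 = 0.03152
Old tax = $1,402,753 × 0.03152 = $44,214.77456
New tax = $1,105,368.88 × 0.03152 = $34,841.2270976
Reduction = $44,214.77456 − $34,841.2270976 = $9,373.5474624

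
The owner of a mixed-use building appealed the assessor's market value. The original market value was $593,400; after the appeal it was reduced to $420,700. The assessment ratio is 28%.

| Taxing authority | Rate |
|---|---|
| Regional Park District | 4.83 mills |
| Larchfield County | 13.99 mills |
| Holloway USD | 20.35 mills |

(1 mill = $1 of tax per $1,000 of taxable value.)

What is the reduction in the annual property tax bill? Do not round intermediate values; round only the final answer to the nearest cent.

Old assessed value = $593,400 × 0.28 = $166,152
New assessed value = $420,700 × 0.28 = $117,796
Combined rate = 0.00483 + 0.01399 + 0.02035 = 0.03917
Old tax = $166,152 × 0.03917 = $6,508.17384
New tax = $117,796 × 0.03917 = $4,614.06932
Reduction = $6,508.17384 − $4,614.06932 = $1,894.10452

$1,894.10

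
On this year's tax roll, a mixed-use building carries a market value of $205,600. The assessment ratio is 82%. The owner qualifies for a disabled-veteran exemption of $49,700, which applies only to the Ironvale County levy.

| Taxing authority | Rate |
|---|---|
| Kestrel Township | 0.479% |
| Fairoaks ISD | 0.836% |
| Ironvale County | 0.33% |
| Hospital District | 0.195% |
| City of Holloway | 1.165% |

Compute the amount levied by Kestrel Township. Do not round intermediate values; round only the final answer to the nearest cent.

Assessed value = $205,600 × 0.82 = $168,592
Kestrel Township taxable value = $168,592 (exemption does not apply)
Kestrel Township levy = $168,592 × 0.00479 = $807.55568

$807.56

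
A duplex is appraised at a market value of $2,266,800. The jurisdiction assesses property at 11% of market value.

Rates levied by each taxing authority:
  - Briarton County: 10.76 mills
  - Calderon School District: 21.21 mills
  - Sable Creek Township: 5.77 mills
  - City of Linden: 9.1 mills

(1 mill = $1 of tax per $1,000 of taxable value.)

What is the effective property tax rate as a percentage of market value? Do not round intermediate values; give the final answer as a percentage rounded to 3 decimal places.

0.515%

Assessed value = $2,266,800 × 0.11 = $249,348
Briarton County: $249,348 × 0.01076 = $2,682.98448
Calderon School District: $249,348 × 0.02121 = $5,288.67108
Sable Creek Township: $249,348 × 0.00577 = $1,438.73796
City of Linden: $249,348 × 0.0091 = $2,269.0668
Total tax = $11,679.46032
Effective rate = $11,679.46032 ÷ $2,266,800 = 0.515% of market value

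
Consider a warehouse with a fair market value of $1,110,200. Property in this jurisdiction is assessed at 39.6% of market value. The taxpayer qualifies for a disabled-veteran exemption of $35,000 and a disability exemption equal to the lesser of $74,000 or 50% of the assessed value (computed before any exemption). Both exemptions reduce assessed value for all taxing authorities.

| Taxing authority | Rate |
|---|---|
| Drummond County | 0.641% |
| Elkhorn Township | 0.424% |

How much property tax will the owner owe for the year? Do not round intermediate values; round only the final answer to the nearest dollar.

Assessed value = $1,110,200 × 0.396 = $439,639.2
Disability exemption = min($74,000, 50% × $439,639.2) = min($74,000, $219,819.6) = $74,000 (dollar cap binds)
Taxable value = $439,639.2 − $35,000 − $74,000 = $330,639.2
Drummond County: $330,639.2 × 0.00641 = $2,119.397272
Elkhorn Township: $330,639.2 × 0.00424 = $1,401.910208
Total = $3,521.30748

$3,521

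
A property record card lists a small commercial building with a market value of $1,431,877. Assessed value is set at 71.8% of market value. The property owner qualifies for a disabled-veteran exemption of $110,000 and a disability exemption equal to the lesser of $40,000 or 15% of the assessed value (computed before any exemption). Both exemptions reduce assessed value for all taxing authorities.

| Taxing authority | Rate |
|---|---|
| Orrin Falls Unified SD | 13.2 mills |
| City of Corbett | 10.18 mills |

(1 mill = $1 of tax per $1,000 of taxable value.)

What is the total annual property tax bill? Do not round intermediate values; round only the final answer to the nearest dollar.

Assessed value = $1,431,877 × 0.718 = $1,028,087.686
Disability exemption = min($40,000, 15% × $1,028,087.686) = min($40,000, $154,213.1529) = $40,000 (dollar cap binds)
Taxable value = $1,028,087.686 − $110,000 − $40,000 = $878,087.686
Orrin Falls Unified SD: $878,087.686 × 0.0132 = $11,590.7574552
City of Corbett: $878,087.686 × 0.01018 = $8,938.93264348
Total = $20,529.69009868

$20,530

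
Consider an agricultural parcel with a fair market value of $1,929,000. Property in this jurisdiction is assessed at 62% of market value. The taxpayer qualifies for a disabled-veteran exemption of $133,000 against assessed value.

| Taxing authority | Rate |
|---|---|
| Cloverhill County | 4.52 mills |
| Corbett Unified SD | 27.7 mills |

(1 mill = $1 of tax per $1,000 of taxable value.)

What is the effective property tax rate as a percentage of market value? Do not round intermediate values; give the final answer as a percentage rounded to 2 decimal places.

Assessed value = $1,929,000 × 0.62 = $1,195,980
Taxable value = $1,195,980 − $133,000 = $1,062,980
Cloverhill County: $1,062,980 × 0.00452 = $4,804.6696
Corbett Unified SD: $1,062,980 × 0.0277 = $29,444.546
Total tax = $34,249.2156
Effective rate = $34,249.2156 ÷ $1,929,000 = 1.78% of market value

1.78%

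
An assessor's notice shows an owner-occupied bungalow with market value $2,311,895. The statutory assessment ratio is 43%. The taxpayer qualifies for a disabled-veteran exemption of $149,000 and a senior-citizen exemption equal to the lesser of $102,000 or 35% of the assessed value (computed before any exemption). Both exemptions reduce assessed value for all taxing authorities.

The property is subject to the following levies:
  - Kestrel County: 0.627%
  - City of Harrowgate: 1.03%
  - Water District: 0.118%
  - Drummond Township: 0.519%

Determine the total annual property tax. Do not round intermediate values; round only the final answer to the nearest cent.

Assessed value = $2,311,895 × 0.43 = $994,114.85
Senior-citizen exemption = min($102,000, 35% × $994,114.85) = min($102,000, $347,940.1975) = $102,000 (dollar cap binds)
Taxable value = $994,114.85 − $149,000 − $102,000 = $743,114.85
Kestrel County: $743,114.85 × 0.00627 = $4,659.3301095
City of Harrowgate: $743,114.85 × 0.0103 = $7,654.082955
Water District: $743,114.85 × 0.00118 = $876.875523
Drummond Township: $743,114.85 × 0.00519 = $3,856.7660715
Total = $17,047.054659

$17,047.05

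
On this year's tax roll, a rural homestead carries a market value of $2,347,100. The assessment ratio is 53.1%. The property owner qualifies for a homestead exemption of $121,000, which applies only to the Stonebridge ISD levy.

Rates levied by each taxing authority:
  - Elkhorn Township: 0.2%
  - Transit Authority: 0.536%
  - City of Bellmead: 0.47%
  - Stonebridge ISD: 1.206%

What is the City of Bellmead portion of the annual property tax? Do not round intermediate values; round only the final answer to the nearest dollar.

$5,858

Assessed value = $2,347,100 × 0.531 = $1,246,310.1
City of Bellmead taxable value = $1,246,310.1 (exemption does not apply)
City of Bellmead levy = $1,246,310.1 × 0.0047 = $5,857.65747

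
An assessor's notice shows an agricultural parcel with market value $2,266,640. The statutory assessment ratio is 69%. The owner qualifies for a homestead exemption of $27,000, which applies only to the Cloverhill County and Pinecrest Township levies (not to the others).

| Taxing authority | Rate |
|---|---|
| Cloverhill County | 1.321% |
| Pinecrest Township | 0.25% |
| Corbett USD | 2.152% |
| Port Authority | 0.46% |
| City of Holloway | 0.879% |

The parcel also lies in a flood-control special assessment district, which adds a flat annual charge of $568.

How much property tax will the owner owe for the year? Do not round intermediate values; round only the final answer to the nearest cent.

Assessed value = $2,266,640 × 0.69 = $1,563,981.6
Cloverhill County: ($1,563,981.6 − $27,000) × 0.01321 = $1,536,981.6 × 0.01321 = $20,303.526936
Pinecrest Township: ($1,563,981.6 − $27,000) × 0.0025 = $1,536,981.6 × 0.0025 = $3,842.454
Corbett USD: $1,563,981.6 × 0.02152 = $33,656.884032
Port Authority: $1,563,981.6 × 0.0046 = $7,194.31536
City of Holloway: $1,563,981.6 × 0.00879 = $13,747.398264
Levies subtotal = $78,744.578592
Total = $78,744.578592 + $568 = $79,312.578592

$79,312.58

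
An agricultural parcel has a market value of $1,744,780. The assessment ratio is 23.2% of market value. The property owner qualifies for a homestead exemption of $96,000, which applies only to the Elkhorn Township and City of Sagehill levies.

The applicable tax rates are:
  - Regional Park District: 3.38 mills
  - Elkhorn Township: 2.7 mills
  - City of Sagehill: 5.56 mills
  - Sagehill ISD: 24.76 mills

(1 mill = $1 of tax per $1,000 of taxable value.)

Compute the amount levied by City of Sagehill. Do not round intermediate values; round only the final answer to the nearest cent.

Assessed value = $1,744,780 × 0.232 = $404,788.96
City of Sagehill taxable value = $404,788.96 − $96,000 = $308,788.96
City of Sagehill levy = $308,788.96 × 0.00556 = $1,716.8666176

$1,716.87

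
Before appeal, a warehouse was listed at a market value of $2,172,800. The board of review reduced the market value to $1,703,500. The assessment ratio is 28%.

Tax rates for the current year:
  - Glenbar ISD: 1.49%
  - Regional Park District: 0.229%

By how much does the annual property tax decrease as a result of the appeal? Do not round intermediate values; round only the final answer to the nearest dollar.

$2,259

Old assessed value = $2,172,800 × 0.28 = $608,384
New assessed value = $1,703,500 × 0.28 = $476,980
Combined rate = 0.0149 + 0.00229 = 0.01719
Old tax = $608,384 × 0.01719 = $10,458.12096
New tax = $476,980 × 0.01719 = $8,199.2862
Reduction = $10,458.12096 − $8,199.2862 = $2,258.83476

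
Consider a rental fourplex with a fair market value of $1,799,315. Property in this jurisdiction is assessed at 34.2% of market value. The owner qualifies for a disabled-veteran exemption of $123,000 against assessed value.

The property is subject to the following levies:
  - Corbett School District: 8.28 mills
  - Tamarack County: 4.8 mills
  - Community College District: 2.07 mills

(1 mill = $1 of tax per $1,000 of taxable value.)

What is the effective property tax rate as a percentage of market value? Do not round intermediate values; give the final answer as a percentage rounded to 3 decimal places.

0.415%

Assessed value = $1,799,315 × 0.342 = $615,365.73
Taxable value = $615,365.73 − $123,000 = $492,365.73
Corbett School District: $492,365.73 × 0.00828 = $4,076.7882444
Tamarack County: $492,365.73 × 0.0048 = $2,363.355504
Community College District: $492,365.73 × 0.00207 = $1,019.1970611
Total tax = $7,459.3408095
Effective rate = $7,459.3408095 ÷ $1,799,315 = 0.415% of market value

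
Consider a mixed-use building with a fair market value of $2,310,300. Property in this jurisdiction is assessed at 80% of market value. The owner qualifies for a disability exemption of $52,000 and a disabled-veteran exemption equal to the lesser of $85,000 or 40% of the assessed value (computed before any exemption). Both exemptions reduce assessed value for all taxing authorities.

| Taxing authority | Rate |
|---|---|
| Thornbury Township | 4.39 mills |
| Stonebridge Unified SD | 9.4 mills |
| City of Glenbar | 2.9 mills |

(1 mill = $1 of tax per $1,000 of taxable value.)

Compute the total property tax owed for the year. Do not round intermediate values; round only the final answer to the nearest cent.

Assessed value = $2,310,300 × 0.8 = $1,848,240
Disabled-veteran exemption = min($85,000, 40% × $1,848,240) = min($85,000, $739,296) = $85,000 (dollar cap binds)
Taxable value = $1,848,240 − $52,000 − $85,000 = $1,711,240
Thornbury Township: $1,711,240 × 0.00439 = $7,512.3436
Stonebridge Unified SD: $1,711,240 × 0.0094 = $16,085.656
City of Glenbar: $1,711,240 × 0.0029 = $4,962.596
Total = $28,560.5956

$28,560.60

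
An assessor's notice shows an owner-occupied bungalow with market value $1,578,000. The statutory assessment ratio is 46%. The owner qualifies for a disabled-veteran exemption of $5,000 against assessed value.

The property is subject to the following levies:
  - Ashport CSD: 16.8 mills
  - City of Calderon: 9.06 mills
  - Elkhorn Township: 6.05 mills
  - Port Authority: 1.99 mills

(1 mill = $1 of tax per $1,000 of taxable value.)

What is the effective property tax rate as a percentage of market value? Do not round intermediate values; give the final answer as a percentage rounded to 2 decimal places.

1.55%

Assessed value = $1,578,000 × 0.46 = $725,880
Taxable value = $725,880 − $5,000 = $720,880
Ashport CSD: $720,880 × 0.0168 = $12,110.784
City of Calderon: $720,880 × 0.00906 = $6,531.1728
Elkhorn Township: $720,880 × 0.00605 = $4,361.324
Port Authority: $720,880 × 0.00199 = $1,434.5512
Total tax = $24,437.832
Effective rate = $24,437.832 ÷ $1,578,000 = 1.55% of market value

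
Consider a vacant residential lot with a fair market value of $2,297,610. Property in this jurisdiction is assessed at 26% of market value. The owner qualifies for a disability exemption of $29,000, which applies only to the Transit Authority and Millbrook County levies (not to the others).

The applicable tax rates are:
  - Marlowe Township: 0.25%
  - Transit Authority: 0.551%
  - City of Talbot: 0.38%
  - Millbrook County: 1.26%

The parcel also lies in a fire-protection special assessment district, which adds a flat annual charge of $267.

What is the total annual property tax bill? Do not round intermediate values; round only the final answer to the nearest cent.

$14,323.82

Assessed value = $2,297,610 × 0.26 = $597,378.6
Marlowe Township: $597,378.6 × 0.0025 = $1,493.4465
Transit Authority: ($597,378.6 − $29,000) × 0.00551 = $568,378.6 × 0.00551 = $3,131.766086
City of Talbot: $597,378.6 × 0.0038 = $2,270.03868
Millbrook County: ($597,378.6 − $29,000) × 0.0126 = $568,378.6 × 0.0126 = $7,161.57036
Levies subtotal = $14,056.821626
Total = $14,056.821626 + $267 = $14,323.821626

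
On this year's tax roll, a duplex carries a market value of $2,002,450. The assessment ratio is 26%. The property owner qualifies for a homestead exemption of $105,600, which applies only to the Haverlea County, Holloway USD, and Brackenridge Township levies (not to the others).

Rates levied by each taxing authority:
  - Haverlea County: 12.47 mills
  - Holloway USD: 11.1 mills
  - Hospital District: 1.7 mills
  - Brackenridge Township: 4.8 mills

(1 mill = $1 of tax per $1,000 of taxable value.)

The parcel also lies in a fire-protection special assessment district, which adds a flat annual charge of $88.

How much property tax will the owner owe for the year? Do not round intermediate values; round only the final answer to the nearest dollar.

Assessed value = $2,002,450 × 0.26 = $520,637
Haverlea County: ($520,637 − $105,600) × 0.01247 = $415,037 × 0.01247 = $5,175.51139
Holloway USD: ($520,637 − $105,600) × 0.0111 = $415,037 × 0.0111 = $4,606.9107
Hospital District: $520,637 × 0.0017 = $885.0829
Brackenridge Township: ($520,637 − $105,600) × 0.0048 = $415,037 × 0.0048 = $1,992.1776
Levies subtotal = $12,659.68259
Total = $12,659.68259 + $88 = $12,747.68259

$12,748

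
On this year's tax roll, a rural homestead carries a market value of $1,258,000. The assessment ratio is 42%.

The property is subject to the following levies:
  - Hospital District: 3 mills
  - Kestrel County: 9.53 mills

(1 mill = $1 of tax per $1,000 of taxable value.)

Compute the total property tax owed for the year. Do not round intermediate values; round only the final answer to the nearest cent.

$6,620.35

Assessed value = $1,258,000 × 0.42 = $528,360
Hospital District: $528,360 × 0.003 = $1,585.08
Kestrel County: $528,360 × 0.00953 = $5,035.2708
Total = $1,585.08 + $5,035.2708 = $6,620.3508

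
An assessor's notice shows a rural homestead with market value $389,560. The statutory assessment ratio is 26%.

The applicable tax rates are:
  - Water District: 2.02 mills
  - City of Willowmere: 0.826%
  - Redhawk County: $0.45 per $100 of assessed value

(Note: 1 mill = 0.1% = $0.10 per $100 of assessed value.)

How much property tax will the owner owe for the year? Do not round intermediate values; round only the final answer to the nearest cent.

$1,497.00

Assessed value = $389,560 × 0.26 = $101,285.6
Water District: $101,285.6 × 0.00202 = $204.596912
City of Willowmere: $101,285.6 × 0.00826 = $836.619056
Redhawk County: $101,285.6 × 0.0045 = $455.7852
Total = $1,497.001168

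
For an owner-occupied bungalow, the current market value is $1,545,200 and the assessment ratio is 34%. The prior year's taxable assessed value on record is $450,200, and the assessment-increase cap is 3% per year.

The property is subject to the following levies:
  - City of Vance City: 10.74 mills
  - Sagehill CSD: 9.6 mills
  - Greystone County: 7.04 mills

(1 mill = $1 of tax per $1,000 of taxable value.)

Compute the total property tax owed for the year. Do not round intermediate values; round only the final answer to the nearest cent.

Uncapped assessed value = $1,545,200 × 0.34 = $525,368
Cap limit = $450,200 × 1.03 = $463,706
Taxable assessed value = min($525,368, $463,706) = $463,706 (cap binds)
City of Vance City: $463,706 × 0.01074 = $4,980.20244
Sagehill CSD: $463,706 × 0.0096 = $4,451.5776
Greystone County: $463,706 × 0.00704 = $3,264.49024
Total = $12,696.27028

$12,696.27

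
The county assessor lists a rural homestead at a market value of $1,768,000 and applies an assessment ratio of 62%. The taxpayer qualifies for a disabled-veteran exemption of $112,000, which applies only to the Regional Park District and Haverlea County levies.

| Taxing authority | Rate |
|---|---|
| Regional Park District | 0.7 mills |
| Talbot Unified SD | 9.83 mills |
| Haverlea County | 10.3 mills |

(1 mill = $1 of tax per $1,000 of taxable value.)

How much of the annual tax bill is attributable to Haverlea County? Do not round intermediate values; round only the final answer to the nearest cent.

$10,136.85

Assessed value = $1,768,000 × 0.62 = $1,096,160
Haverlea County taxable value = $1,096,160 − $112,000 = $984,160
Haverlea County levy = $984,160 × 0.0103 = $10,136.848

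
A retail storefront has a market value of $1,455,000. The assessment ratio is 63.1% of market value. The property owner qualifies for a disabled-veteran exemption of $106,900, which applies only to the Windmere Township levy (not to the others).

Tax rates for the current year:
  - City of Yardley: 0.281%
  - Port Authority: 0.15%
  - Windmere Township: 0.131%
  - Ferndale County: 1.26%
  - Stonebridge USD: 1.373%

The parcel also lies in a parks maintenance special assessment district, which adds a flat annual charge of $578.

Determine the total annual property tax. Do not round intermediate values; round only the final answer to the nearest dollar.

Assessed value = $1,455,000 × 0.631 = $918,105
City of Yardley: $918,105 × 0.00281 = $2,579.87505
Port Authority: $918,105 × 0.0015 = $1,377.1575
Windmere Township: ($918,105 − $106,900) × 0.00131 = $811,205 × 0.00131 = $1,062.67855
Ferndale County: $918,105 × 0.0126 = $11,568.123
Stonebridge USD: $918,105 × 0.01373 = $12,605.58165
Levies subtotal = $29,193.41575
Total = $29,193.41575 + $578 = $29,771.41575

$29,771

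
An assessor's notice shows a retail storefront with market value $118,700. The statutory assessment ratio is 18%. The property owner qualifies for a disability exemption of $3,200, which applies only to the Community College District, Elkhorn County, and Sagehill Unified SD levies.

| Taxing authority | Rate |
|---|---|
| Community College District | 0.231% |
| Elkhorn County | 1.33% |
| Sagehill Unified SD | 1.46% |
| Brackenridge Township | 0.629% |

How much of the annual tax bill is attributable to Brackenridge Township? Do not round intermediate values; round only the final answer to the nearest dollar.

Assessed value = $118,700 × 0.18 = $21,366
Brackenridge Township taxable value = $21,366 (exemption does not apply)
Brackenridge Township levy = $21,366 × 0.00629 = $134.39214

$134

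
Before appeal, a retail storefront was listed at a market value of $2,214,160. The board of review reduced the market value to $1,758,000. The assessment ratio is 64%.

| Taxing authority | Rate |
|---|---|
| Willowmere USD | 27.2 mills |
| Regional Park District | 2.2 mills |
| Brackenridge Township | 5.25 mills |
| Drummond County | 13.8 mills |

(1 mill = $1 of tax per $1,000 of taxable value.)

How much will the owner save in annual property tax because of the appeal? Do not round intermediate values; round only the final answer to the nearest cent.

Old assessed value = $2,214,160 × 0.64 = $1,417,062.4
New assessed value = $1,758,000 × 0.64 = $1,125,120
Combined rate = 0.0272 + 0.0022 + 0.00525 + 0.0138 = 0.04845
Old tax = $1,417,062.4 × 0.04845 = $68,656.67328
New tax = $1,125,120 × 0.04845 = $54,512.064
Reduction = $68,656.67328 − $54,512.064 = $14,144.60928

$14,144.61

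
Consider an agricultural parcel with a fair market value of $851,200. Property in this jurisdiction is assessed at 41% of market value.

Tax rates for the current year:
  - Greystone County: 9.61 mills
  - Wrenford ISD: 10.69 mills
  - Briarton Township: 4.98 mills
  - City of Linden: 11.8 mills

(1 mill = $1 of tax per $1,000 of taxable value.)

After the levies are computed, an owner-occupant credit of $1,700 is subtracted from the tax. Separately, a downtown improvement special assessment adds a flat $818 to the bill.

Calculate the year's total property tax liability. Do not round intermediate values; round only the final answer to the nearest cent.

Assessed value = $851,200 × 0.41 = $348,992
Greystone County: $348,992 × 0.00961 = $3,353.81312
Wrenford ISD: $348,992 × 0.01069 = $3,730.72448
Briarton Township: $348,992 × 0.00498 = $1,737.98016
City of Linden: $348,992 × 0.0118 = $4,118.1056
Levies subtotal = $12,940.62336
After credit = $12,940.62336 − $1,700 = $11,240.62336
Total = $11,240.62336 + $818 = $12,058.62336

$12,058.62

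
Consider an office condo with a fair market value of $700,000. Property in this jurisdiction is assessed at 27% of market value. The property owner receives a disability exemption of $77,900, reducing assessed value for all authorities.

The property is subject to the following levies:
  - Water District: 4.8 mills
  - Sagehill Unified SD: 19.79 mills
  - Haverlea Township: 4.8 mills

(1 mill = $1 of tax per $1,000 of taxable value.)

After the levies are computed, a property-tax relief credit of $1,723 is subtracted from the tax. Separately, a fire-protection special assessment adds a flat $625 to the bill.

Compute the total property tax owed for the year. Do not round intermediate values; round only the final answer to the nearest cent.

Assessed value = $700,000 × 0.27 = $189,000
Taxable value = $189,000 − $77,900 = $111,100
Water District: $111,100 × 0.0048 = $533.28
Sagehill Unified SD: $111,100 × 0.01979 = $2,198.669
Haverlea Township: $111,100 × 0.0048 = $533.28
Levies subtotal = $3,265.229
After credit = $3,265.229 − $1,723 = $1,542.229
Total = $1,542.229 + $625 = $2,167.229

$2,167.23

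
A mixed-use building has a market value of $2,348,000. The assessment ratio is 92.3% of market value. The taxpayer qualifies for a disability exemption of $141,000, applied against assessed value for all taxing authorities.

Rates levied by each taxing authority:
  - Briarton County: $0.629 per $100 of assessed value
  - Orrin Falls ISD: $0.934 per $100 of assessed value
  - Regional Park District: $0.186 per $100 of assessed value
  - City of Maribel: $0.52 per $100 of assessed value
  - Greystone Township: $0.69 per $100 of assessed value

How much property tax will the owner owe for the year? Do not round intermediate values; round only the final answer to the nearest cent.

Assessed value = $2,348,000 × 0.923 = $2,167,204
Taxable value = $2,167,204 − $141,000 = $2,026,204
Briarton County: $2,026,204 × 0.00629 = $12,744.82316
Orrin Falls ISD: $2,026,204 × 0.00934 = $18,924.74536
Regional Park District: $2,026,204 × 0.00186 = $3,768.73944
City of Maribel: $2,026,204 × 0.0052 = $10,536.2608
Greystone Township: $2,026,204 × 0.0069 = $13,980.8076
Total = $12,744.82316 + $18,924.74536 + $3,768.73944 + $10,536.2608 + $13,980.8076 = $59,955.37636

$59,955.38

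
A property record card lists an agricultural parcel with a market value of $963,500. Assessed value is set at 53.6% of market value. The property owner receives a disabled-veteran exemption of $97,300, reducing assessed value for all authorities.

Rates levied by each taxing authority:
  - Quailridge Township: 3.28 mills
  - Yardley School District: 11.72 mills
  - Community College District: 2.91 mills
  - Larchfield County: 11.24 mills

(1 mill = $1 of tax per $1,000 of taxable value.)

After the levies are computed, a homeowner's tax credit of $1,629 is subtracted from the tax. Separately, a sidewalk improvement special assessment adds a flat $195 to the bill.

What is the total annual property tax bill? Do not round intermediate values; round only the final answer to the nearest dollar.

$10,784

Assessed value = $963,500 × 0.536 = $516,436
Taxable value = $516,436 − $97,300 = $419,136
Quailridge Township: $419,136 × 0.00328 = $1,374.76608
Yardley School District: $419,136 × 0.01172 = $4,912.27392
Community College District: $419,136 × 0.00291 = $1,219.68576
Larchfield County: $419,136 × 0.01124 = $4,711.08864
Levies subtotal = $12,217.8144
After credit = $12,217.8144 − $1,629 = $10,588.8144
Total = $10,588.8144 + $195 = $10,783.8144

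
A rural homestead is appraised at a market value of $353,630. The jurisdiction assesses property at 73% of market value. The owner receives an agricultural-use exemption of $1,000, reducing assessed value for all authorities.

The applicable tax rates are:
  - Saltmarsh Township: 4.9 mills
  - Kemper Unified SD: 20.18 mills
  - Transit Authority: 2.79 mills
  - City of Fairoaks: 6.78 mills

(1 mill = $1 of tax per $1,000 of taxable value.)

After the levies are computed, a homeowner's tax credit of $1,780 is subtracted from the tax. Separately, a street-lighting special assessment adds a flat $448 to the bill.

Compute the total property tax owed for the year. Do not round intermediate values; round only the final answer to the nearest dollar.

$7,578

Assessed value = $353,630 × 0.73 = $258,149.9
Taxable value = $258,149.9 − $1,000 = $257,149.9
Saltmarsh Township: $257,149.9 × 0.0049 = $1,260.03451
Kemper Unified SD: $257,149.9 × 0.02018 = $5,189.284982
Transit Authority: $257,149.9 × 0.00279 = $717.448221
City of Fairoaks: $257,149.9 × 0.00678 = $1,743.476322
Levies subtotal = $8,910.244035
After credit = $8,910.244035 − $1,780 = $7,130.244035
Total = $7,130.244035 + $448 = $7,578.244035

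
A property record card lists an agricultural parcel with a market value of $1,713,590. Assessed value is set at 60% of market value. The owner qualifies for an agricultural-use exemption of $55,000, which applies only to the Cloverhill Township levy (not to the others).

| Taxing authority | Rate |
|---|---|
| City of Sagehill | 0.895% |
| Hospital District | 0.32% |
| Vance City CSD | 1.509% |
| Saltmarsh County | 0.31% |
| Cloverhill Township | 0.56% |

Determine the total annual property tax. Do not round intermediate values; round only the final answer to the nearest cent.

Assessed value = $1,713,590 × 0.6 = $1,028,154
City of Sagehill: $1,028,154 × 0.00895 = $9,201.9783
Hospital District: $1,028,154 × 0.0032 = $3,290.0928
Vance City CSD: $1,028,154 × 0.01509 = $15,514.84386
Saltmarsh County: $1,028,154 × 0.0031 = $3,187.2774
Cloverhill Township: ($1,028,154 − $55,000) × 0.0056 = $973,154 × 0.0056 = $5,449.6624
Total = $36,643.85476

$36,643.85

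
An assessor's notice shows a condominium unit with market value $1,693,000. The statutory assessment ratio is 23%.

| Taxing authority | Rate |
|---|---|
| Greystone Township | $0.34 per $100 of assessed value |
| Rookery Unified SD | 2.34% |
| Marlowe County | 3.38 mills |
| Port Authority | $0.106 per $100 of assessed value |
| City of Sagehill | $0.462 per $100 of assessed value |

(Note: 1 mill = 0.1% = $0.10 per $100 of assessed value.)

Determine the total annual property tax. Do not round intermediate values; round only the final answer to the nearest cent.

Assessed value = $1,693,000 × 0.23 = $389,390
Greystone Township: $389,390 × 0.0034 = $1,323.926
Rookery Unified SD: $389,390 × 0.0234 = $9,111.726
Marlowe County: $389,390 × 0.00338 = $1,316.1382
Port Authority: $389,390 × 0.00106 = $412.7534
City of Sagehill: $389,390 × 0.00462 = $1,798.9818
Total = $13,963.5254

$13,963.53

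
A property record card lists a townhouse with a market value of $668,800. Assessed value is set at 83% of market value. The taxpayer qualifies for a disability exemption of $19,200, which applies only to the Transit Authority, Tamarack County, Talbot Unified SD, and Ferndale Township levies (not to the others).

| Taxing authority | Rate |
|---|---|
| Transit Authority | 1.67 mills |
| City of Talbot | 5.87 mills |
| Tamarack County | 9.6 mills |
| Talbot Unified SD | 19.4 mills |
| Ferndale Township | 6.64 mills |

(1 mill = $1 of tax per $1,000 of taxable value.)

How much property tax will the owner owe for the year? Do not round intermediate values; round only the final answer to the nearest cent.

Assessed value = $668,800 × 0.83 = $555,104
Transit Authority: ($555,104 − $19,200) × 0.00167 = $535,904 × 0.00167 = $894.95968
City of Talbot: $555,104 × 0.00587 = $3,258.46048
Tamarack County: ($555,104 − $19,200) × 0.0096 = $535,904 × 0.0096 = $5,144.6784
Talbot Unified SD: ($555,104 − $19,200) × 0.0194 = $535,904 × 0.0194 = $10,396.5376
Ferndale Township: ($555,104 − $19,200) × 0.00664 = $535,904 × 0.00664 = $3,558.40256
Total = $23,253.03872

$23,253.04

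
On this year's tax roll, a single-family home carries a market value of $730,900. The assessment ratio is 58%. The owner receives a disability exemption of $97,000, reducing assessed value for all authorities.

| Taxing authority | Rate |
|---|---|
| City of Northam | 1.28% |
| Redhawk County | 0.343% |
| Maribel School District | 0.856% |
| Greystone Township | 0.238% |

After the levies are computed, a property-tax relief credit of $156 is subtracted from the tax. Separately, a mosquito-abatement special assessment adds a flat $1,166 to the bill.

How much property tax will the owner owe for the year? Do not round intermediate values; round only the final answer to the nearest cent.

$9,892.47

Assessed value = $730,900 × 0.58 = $423,922
Taxable value = $423,922 − $97,000 = $326,922
City of Northam: $326,922 × 0.0128 = $4,184.6016
Redhawk County: $326,922 × 0.00343 = $1,121.34246
Maribel School District: $326,922 × 0.00856 = $2,798.45232
Greystone Township: $326,922 × 0.00238 = $778.07436
Levies subtotal = $8,882.47074
After credit = $8,882.47074 − $156 = $8,726.47074
Total = $8,726.47074 + $1,166 = $9,892.47074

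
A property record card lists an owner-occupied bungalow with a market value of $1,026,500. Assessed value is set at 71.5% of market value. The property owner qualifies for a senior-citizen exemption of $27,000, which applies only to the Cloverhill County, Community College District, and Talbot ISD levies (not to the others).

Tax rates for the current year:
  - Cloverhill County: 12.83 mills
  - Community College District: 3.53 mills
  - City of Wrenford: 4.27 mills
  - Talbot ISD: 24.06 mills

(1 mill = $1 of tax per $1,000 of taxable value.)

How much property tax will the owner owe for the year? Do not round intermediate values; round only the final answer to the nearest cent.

Assessed value = $1,026,500 × 0.715 = $733,947.5
Cloverhill County: ($733,947.5 − $27,000) × 0.01283 = $706,947.5 × 0.01283 = $9,070.136425
Community College District: ($733,947.5 − $27,000) × 0.00353 = $706,947.5 × 0.00353 = $2,495.524675
City of Wrenford: $733,947.5 × 0.00427 = $3,133.955825
Talbot ISD: ($733,947.5 − $27,000) × 0.02406 = $706,947.5 × 0.02406 = $17,009.15685
Total = $31,708.773775

$31,708.77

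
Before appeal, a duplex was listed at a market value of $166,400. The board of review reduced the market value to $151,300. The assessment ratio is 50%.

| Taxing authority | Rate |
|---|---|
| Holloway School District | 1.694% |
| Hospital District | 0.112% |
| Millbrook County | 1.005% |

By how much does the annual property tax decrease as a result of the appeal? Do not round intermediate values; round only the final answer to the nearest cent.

Old assessed value = $166,400 × 0.5 = $83,200
New assessed value = $151,300 × 0.5 = $75,650
Combined rate = 0.01694 + 0.00112 + 0.01005 = 0.02811
Old tax = $83,200 × 0.02811 = $2,338.752
New tax = $75,650 × 0.02811 = $2,126.5215
Reduction = $2,338.752 − $2,126.5215 = $212.2305

$212.23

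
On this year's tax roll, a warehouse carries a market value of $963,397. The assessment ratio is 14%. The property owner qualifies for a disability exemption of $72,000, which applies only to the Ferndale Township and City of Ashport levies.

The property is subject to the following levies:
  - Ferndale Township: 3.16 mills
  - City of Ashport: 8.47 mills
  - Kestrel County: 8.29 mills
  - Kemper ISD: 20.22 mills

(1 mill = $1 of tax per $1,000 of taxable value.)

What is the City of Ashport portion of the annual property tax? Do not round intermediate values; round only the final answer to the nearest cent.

Assessed value = $963,397 × 0.14 = $134,875.58
City of Ashport taxable value = $134,875.58 − $72,000 = $62,875.58
City of Ashport levy = $62,875.58 × 0.00847 = $532.5561626

$532.56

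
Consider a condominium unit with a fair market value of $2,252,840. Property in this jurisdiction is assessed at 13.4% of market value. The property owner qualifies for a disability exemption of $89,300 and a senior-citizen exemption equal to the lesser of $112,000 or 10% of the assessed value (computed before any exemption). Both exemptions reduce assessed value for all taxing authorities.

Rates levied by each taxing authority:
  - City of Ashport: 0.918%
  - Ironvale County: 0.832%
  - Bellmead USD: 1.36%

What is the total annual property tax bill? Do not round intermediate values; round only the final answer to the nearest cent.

Assessed value = $2,252,840 × 0.134 = $301,880.56
Senior-citizen exemption = min($112,000, 10% × $301,880.56) = min($112,000, $30,188.056) = $30,188.056 (percentage binds)
Taxable value = $301,880.56 − $89,300 − $30,188.056 = $182,392.504
City of Ashport: $182,392.504 × 0.00918 = $1,674.36318672
Ironvale County: $182,392.504 × 0.00832 = $1,517.50563328
Bellmead USD: $182,392.504 × 0.0136 = $2,480.5380544
Total = $5,672.4068744

$5,672.41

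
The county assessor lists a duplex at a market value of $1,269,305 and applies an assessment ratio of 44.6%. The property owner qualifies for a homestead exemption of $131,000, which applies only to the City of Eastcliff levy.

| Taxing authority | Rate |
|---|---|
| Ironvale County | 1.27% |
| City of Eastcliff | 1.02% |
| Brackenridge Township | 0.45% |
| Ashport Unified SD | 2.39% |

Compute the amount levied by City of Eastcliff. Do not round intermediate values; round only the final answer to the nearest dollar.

Assessed value = $1,269,305 × 0.446 = $566,110.03
City of Eastcliff taxable value = $566,110.03 − $131,000 = $435,110.03
City of Eastcliff levy = $435,110.03 × 0.0102 = $4,438.122306

$4,438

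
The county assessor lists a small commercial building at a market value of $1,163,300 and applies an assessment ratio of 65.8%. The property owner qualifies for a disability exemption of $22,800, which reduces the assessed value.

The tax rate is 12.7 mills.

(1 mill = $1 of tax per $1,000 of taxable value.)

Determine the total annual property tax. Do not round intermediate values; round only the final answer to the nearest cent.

Assessed value = $1,163,300 × 0.658 = $765,451.4
Taxable value = $765,451.4 − $22,800 = $742,651.4
Tax = $742,651.4 × 0.0127 = $9,431.67278

$9,431.67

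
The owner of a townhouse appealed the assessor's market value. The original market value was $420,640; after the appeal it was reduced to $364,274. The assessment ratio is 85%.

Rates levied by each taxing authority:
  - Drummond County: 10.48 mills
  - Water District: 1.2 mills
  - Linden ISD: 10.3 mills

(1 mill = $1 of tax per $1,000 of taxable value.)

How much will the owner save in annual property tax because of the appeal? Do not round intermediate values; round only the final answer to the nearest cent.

$1,053.09

Old assessed value = $420,640 × 0.85 = $357,544
New assessed value = $364,274 × 0.85 = $309,632.9
Combined rate = 0.01048 + 0.0012 + 0.0103 = 0.02198
Old tax = $357,544 × 0.02198 = $7,858.81712
New tax = $309,632.9 × 0.02198 = $6,805.731142
Reduction = $7,858.81712 − $6,805.731142 = $1,053.085978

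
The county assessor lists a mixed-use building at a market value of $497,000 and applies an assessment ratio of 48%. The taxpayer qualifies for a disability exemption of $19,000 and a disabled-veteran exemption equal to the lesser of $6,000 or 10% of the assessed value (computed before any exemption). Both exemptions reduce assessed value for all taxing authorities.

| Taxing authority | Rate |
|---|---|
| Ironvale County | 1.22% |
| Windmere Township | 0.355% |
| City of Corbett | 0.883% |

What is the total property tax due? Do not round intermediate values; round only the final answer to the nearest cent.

Assessed value = $497,000 × 0.48 = $238,560
Disabled-veteran exemption = min($6,000, 10% × $238,560) = min($6,000, $23,856) = $6,000 (dollar cap binds)
Taxable value = $238,560 − $19,000 − $6,000 = $213,560
Ironvale County: $213,560 × 0.0122 = $2,605.432
Windmere Township: $213,560 × 0.00355 = $758.138
City of Corbett: $213,560 × 0.00883 = $1,885.7348
Total = $5,249.3048

$5,249.30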